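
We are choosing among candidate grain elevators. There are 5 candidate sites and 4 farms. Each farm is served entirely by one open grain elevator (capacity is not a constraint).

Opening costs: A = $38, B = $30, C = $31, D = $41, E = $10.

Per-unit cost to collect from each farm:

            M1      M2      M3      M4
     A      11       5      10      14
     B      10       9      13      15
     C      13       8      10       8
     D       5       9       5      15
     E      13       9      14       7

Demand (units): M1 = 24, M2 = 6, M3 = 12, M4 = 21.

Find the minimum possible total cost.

Minimum total cost: 432

For any fixed open set, each farm goes to its cheapest open site; total = fixed + service.
{D, E}: M1→D 5·24=120, M2→D 9·6=54, M3→D 5·12=60, M4→E 7·21=147. Service 381; fixed 51; total 432.
{A, D, E}: service 357 + fixed 89 = 446
{C, D, E}: service 375 + fixed 82 = 457
{A, B, C, D, E}: M1→D 5·24=120, M2→A 5·6=30, M3→D 5·12=60, M4→E 7·21=147. Service 357; fixed 150; total 507.
No other subset beats 432.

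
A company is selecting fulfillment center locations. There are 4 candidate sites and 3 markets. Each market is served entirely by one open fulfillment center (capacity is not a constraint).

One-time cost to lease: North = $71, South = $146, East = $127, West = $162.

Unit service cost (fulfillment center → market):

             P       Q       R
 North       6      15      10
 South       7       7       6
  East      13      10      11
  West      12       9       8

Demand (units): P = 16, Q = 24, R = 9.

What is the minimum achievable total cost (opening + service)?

Minimum total cost: 480

For any fixed open set, each market goes to its cheapest open site; total = fixed + service.
{South}: P→South 7·16=112, Q→South 7·24=168, R→South 6·9=54. Service 334; fixed 146; total 480.
{North, South}: service 318 + fixed 217 = 535
{South, East}: P→South 7·16=112, Q→South 7·24=168, R→South 6·9=54. Service 334; fixed 273; total 607.
{North, South, East, West}: P→North 6·16=96, Q→South 7·24=168, R→South 6·9=54. Service 318; fixed 506; total 824.
No other subset beats 480.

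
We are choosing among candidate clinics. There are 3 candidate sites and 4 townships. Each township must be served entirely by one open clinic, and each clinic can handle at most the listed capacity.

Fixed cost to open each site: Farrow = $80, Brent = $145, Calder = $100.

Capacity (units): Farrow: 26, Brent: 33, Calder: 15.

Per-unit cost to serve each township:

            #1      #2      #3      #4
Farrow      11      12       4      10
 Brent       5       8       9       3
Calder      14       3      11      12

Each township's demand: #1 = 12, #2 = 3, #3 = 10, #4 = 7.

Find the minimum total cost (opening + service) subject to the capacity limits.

Minimum total cost: 340

Open {Brent}: #1→Brent 5·12=60, #2→Brent 8·3=24, #3→Brent 9·10=90, #4→Brent 3·7=21.
Loads: Brent carries 32/33. Service 195; fixed 145; total 340.
Next best feasible plan costs 370.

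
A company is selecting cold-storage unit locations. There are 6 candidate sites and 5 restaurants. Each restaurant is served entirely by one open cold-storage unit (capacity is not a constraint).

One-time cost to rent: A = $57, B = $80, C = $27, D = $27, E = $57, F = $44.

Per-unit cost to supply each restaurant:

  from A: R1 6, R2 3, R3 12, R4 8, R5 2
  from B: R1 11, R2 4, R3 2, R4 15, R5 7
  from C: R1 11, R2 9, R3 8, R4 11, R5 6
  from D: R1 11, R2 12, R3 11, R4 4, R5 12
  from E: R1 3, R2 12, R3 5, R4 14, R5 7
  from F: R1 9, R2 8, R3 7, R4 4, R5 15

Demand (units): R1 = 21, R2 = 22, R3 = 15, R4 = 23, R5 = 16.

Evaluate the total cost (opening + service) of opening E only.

Each restaurant is assigned to its cheapest site among the open ones.
{E}: R1→E 3·21=63, R2→E 12·22=264, R3→E 5·15=75, R4→E 14·23=322, R5→E 7·16=112. Service 836; fixed 57; total 893.

Total cost: 893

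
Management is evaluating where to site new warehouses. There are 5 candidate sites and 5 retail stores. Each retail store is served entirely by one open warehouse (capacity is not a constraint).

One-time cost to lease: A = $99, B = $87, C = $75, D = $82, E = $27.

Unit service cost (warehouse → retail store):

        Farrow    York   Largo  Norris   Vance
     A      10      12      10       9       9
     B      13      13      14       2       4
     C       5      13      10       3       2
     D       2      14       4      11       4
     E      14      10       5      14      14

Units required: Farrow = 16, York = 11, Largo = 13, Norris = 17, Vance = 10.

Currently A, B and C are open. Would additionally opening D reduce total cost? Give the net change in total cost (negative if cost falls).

Yes — net change −44 (cost falls by 44).

Current service cost with {A, B, C}: 396.
Adding D: each retail store re-picks its cheapest; new service cost 270, saving 126.
Extra fixed cost: 82. Net change = 82 − 126 = -44.
(Totals: 657 → 613.)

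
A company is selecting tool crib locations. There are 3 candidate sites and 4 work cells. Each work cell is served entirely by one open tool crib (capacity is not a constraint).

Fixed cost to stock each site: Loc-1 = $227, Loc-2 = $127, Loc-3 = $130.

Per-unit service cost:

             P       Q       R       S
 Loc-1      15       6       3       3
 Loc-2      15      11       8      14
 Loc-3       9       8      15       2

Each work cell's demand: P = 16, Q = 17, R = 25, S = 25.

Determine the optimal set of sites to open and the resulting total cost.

Open Loc-1 only; minimum total cost 719.

For any fixed open set, each work cell goes to its cheapest open site; total = fixed + service.
{Loc-1}: P→Loc-1 15·16=240, Q→Loc-1 6·17=102, R→Loc-1 3·25=75, S→Loc-1 3·25=75. Service 492; fixed 227; total 719.
{Loc-1, Loc-3}: service 371 + fixed 357 = 728
{Loc-2, Loc-3}: P→Loc-3 9·16=144, Q→Loc-3 8·17=136, R→Loc-2 8·25=200, S→Loc-3 2·25=50. Service 530; fixed 257; total 787.
{Loc-1, Loc-2, Loc-3}: service 371 + fixed 484 = 855
No other subset beats 719.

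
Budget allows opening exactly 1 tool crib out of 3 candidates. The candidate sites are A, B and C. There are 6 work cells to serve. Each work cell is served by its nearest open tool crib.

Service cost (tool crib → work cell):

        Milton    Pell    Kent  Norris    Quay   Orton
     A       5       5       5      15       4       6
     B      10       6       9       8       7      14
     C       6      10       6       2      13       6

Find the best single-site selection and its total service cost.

Choose A only; total service cost 40.

With exactly 1 open, each work cell uses its cheapest among the chosen.
{A}: Milton→A 5, Pell→A 5, Kent→A 5, Norris→A 15, Quay→A 4, Orton→A 6. Service cost 40.
{C}: service cost 43
{B}: service cost 54
Among all 3 size-1 choices, {A} is lowest.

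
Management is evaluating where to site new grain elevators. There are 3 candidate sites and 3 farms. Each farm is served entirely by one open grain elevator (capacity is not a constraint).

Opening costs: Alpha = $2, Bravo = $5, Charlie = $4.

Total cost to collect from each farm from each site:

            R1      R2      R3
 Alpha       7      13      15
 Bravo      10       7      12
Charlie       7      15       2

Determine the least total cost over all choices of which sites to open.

For any fixed open set, each farm goes to its cheapest open site; total = fixed + service.
{Bravo, Charlie}: R1→Charlie 7, R2→Bravo 7, R3→Charlie 2. Service 16; fixed 9; total 25.
{Alpha, Bravo, Charlie}: R1→Alpha 7, R2→Bravo 7, R3→Charlie 2. Service 16; fixed 11; total 27.
{Alpha, Charlie}: service 22 + fixed 6 = 28
{Alpha}: service 35 + fixed 2 = 37
No other subset beats 25.

Minimum total cost: 25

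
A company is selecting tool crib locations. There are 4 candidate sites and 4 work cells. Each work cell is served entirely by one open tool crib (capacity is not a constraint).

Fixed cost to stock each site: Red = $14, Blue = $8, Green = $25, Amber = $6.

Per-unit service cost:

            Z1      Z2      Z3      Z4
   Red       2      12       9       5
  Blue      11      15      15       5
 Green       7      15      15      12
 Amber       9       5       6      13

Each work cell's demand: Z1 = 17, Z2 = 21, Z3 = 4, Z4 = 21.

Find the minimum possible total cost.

Minimum total cost: 288

For any fixed open set, each work cell goes to its cheapest open site; total = fixed + service.
{Red, Amber}: Z1→Red 2·17=34, Z2→Amber 5·21=105, Z3→Amber 6·4=24, Z4→Red 5·21=105. Service 268; fixed 20; total 288.
{Red, Blue, Amber}: service 268 + fixed 28 = 296
{Red, Green, Amber}: Z1→Red 2·17=34, Z2→Amber 5·21=105, Z3→Amber 6·4=24, Z4→Red 5·21=105. Service 268; fixed 45; total 313.
{Red, Blue, Green, Amber}: Z1→Red 2·17=34, Z2→Amber 5·21=105, Z3→Amber 6·4=24, Z4→Red 5·21=105. Service 268; fixed 53; total 321.
No other subset beats 288.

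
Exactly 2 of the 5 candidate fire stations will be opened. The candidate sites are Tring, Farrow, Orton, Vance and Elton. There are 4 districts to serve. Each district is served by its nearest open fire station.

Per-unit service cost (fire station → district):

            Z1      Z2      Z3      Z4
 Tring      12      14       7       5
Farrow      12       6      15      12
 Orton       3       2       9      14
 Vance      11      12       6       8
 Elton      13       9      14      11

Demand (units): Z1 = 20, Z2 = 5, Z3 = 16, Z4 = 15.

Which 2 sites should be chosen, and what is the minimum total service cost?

With exactly 2 open, each district uses its cheapest among the chosen.
{Tring, Orton}: Z1→Orton 3·20=60, Z2→Orton 2·5=10, Z3→Tring 7·16=112, Z4→Tring 5·15=75. Service cost 257.
{Orton, Vance}: service cost 286
{Orton, Elton}: service cost 379
Among all 10 size-2 choices, {Tring, Orton} is lowest.

Choose Tring and Orton; total service cost 257.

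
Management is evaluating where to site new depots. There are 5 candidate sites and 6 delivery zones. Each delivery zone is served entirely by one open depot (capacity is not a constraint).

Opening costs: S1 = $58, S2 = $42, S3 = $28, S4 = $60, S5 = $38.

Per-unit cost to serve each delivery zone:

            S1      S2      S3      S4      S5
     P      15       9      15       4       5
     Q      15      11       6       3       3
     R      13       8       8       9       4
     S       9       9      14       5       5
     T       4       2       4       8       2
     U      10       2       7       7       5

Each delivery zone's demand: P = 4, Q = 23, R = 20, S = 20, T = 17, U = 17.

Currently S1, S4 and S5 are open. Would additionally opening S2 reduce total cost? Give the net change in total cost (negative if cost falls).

Current service cost with {S1, S4, S5}: 384.
Adding S2: each delivery zone re-picks its cheapest; new service cost 333, saving 51.
Extra fixed cost: 42. Net change = 42 − 51 = -9.
(Totals: 540 → 531.)

Yes — net change −9 (cost falls by 9).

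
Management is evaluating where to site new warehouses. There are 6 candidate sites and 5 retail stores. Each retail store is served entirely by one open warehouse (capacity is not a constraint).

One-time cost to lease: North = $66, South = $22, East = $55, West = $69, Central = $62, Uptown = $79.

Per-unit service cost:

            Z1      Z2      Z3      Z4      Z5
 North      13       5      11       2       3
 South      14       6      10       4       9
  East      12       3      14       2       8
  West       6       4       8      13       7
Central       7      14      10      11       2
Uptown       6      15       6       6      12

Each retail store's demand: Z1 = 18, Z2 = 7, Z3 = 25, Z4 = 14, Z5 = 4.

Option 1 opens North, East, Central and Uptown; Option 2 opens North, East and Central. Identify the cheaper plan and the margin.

Option 1 is cheaper by 39.

Option 1: {North, East, Central, Uptown}: Z1→Uptown 6·18=108, Z2→East 3·7=21, Z3→Uptown 6·25=150, Z4→North 2·14=28, Z5→Central 2·4=8. Service 315; fixed 262; total 577.
Option 2: {North, East, Central}: Z1→Central 7·18=126, Z2→East 3·7=21, Z3→Central 10·25=250, Z4→North 2·14=28, Z5→Central 2·4=8. Service 433; fixed 183; total 616.
Difference: |577 − 616| = 39.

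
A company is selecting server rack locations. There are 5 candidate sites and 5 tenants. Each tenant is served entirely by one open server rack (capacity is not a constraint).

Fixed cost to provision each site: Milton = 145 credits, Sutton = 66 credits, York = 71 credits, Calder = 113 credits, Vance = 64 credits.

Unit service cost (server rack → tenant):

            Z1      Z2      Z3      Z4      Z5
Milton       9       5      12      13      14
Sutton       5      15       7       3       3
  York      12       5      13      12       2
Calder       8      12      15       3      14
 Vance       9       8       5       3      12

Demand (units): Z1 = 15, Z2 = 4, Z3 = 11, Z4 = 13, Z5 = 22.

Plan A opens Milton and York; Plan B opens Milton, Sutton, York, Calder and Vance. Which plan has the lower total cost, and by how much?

Plan B is cheaper by 11.

Plan A: {Milton, York}: Z1→Milton 9·15=135, Z2→Milton 5·4=20, Z3→Milton 12·11=132, Z4→York 12·13=156, Z5→York 2·22=44. Service 487; fixed 216; total 703.
Plan B: {Milton, Sutton, York, Calder, Vance}: Z1→Sutton 5·15=75, Z2→Milton 5·4=20, Z3→Vance 5·11=55, Z4→Sutton 3·13=39, Z5→York 2·22=44. Service 233; fixed 459; total 692.
Difference: |703 − 692| = 11.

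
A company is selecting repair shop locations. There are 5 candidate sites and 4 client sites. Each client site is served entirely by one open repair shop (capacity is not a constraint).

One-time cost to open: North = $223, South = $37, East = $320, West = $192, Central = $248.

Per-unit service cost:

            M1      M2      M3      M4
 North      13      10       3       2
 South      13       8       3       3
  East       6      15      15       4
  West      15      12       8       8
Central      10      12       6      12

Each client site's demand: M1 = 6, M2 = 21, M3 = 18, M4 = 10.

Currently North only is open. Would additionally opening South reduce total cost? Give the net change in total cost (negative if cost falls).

Yes — net change −5 (cost falls by 5).

Current service cost with {North}: 362.
Adding South: each client site re-picks its cheapest; new service cost 320, saving 42.
Extra fixed cost: 37. Net change = 37 − 42 = -5.
(Totals: 585 → 580.)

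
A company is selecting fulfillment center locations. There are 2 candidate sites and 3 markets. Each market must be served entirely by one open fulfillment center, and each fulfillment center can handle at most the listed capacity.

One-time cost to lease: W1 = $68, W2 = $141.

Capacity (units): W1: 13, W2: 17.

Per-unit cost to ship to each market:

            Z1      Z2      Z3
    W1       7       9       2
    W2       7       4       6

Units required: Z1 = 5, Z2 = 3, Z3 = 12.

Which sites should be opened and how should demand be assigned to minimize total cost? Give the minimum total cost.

Minimum total cost: 280

Open {W1, W2}: Z1→W2 7·5=35, Z2→W2 4·3=12, Z3→W1 2·12=24.
Loads: W1 carries 12/13, W2 carries 8/17. Service 71; fixed 209; total 280.
Next best feasible plan costs 328.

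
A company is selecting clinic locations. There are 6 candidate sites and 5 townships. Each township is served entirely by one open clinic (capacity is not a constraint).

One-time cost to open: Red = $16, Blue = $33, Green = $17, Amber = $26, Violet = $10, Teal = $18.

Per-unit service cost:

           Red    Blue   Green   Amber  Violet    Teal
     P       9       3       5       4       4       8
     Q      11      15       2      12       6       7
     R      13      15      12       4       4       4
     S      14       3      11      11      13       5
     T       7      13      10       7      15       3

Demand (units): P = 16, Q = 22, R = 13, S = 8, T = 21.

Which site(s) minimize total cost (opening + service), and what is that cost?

Open Blue, Green and Teal; minimum total cost 299.

For any fixed open set, each township goes to its cheapest open site; total = fixed + service.
{Blue, Green, Teal}: P→Blue 3·16=48, Q→Green 2·22=44, R→Teal 4·13=52, S→Blue 3·8=24, T→Teal 3·21=63. Service 231; fixed 68; total 299.
{Green, Violet, Teal}: P→Violet 4·16=64, Q→Green 2·22=44, R→Violet 4·13=52, S→Teal 5·8=40, T→Teal 3·21=63. Service 263; fixed 45; total 308.
{Blue, Green, Violet, Teal}: P→Blue 3·16=48, Q→Green 2·22=44, R→Violet 4·13=52, S→Blue 3·8=24, T→Teal 3·21=63. Service 231; fixed 78; total 309.
{Red, Blue, Green, Amber, Violet, Teal}: service 231 + fixed 120 = 351
No other subset beats 299.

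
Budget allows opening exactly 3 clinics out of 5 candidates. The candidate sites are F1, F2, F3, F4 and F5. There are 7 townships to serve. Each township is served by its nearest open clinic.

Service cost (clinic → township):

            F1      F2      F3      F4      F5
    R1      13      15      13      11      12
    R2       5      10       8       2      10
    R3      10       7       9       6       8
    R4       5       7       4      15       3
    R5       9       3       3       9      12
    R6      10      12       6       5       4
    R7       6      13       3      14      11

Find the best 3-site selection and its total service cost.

Choose F3, F4 and F5; total service cost 32.

With exactly 3 open, each township uses its cheapest among the chosen.
{F3, F4, F5}: R1→F4 11, R2→F4 2, R3→F4 6, R4→F5 3, R5→F3 3, R6→F5 4, R7→F3 3. Service cost 32.
{F1, F3, F4}: service cost 34
{F2, F3, F4}: service cost 34
Among all 10 size-3 choices, {F3, F4, F5} is lowest.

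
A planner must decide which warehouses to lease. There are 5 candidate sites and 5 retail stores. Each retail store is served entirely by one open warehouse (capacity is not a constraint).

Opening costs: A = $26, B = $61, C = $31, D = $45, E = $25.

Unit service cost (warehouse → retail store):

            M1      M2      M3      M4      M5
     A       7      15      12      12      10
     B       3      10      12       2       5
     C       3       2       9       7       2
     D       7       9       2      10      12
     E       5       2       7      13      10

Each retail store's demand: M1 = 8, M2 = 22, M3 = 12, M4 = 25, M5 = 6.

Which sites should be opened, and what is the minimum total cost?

Open B, C and D; minimum total cost 291.

For any fixed open set, each retail store goes to its cheapest open site; total = fixed + service.
{B, C, D}: M1→B 3·8=24, M2→C 2·22=44, M3→D 2·12=24, M4→B 2·25=50, M5→C 2·6=12. Service 154; fixed 137; total 291.
{B, D, E}: M1→B 3·8=24, M2→E 2·22=44, M3→D 2·12=24, M4→B 2·25=50, M5→B 5·6=30. Service 172; fixed 131; total 303.
{B, C, D, E}: service 154 + fixed 162 = 316
{A, B, C, D, E}: service 154 + fixed 188 = 342
No other subset beats 291.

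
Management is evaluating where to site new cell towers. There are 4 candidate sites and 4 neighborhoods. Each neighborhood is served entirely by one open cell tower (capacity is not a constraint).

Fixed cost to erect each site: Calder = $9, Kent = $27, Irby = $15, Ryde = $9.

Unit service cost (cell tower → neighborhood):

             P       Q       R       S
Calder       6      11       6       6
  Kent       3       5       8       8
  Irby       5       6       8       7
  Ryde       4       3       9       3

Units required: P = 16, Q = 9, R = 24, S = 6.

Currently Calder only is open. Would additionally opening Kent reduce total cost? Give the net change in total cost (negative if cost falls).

Yes — net change −75 (cost falls by 75).

Current service cost with {Calder}: 375.
Adding Kent: each neighborhood re-picks its cheapest; new service cost 273, saving 102.
Extra fixed cost: 27. Net change = 27 − 102 = -75.
(Totals: 384 → 309.)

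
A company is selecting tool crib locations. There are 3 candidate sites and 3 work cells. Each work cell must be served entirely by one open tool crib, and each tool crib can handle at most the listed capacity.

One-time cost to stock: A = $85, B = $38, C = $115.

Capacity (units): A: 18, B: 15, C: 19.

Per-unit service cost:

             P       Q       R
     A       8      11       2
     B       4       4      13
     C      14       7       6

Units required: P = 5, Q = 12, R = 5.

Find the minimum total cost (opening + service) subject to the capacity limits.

Open {A, B}: P→A 8·5=40, Q→B 4·12=48, R→A 2·5=10.
Loads: A carries 10/18, B carries 12/15. Service 98; fixed 123; total 221.
Next best feasible plan costs 285.

Minimum total cost: 221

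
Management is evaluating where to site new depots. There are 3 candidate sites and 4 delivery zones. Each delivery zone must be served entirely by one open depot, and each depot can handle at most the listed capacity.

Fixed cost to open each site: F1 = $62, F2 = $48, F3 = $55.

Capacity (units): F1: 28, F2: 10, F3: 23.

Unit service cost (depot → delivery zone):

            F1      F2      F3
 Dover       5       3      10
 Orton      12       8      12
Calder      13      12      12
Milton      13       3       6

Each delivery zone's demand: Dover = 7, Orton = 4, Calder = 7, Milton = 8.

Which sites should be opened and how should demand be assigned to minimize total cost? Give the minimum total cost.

Open {F2, F3}: Dover→F2 3·7=21, Orton→F3 12·4=48, Calder→F3 12·7=84, Milton→F3 6·8=48.
Loads: F2 carries 7/10, F3 carries 19/23. Service 201; fixed 103; total 304.
Next best feasible plan costs 308.

Minimum total cost: 304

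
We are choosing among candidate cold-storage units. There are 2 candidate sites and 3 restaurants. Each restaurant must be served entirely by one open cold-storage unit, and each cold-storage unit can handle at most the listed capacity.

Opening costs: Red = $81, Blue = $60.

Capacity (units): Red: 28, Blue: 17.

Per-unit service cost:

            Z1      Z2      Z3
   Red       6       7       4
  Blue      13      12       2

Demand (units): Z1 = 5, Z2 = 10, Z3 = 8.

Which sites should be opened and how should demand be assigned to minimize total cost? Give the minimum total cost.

Minimum total cost: 213

Open {Red}: Z1→Red 6·5=30, Z2→Red 7·10=70, Z3→Red 4·8=32.
Loads: Red carries 23/28. Service 132; fixed 81; total 213.
Next best feasible plan costs 257.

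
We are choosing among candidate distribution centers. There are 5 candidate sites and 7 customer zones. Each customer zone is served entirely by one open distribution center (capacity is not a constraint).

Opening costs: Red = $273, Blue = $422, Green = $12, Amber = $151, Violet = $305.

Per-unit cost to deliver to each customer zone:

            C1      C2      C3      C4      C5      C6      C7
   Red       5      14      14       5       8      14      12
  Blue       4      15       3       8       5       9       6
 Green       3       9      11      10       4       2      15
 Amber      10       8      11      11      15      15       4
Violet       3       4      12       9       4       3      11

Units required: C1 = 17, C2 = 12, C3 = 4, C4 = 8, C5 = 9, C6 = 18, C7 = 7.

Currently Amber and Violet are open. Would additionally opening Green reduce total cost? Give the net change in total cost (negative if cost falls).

Yes — net change −6 (cost falls by 6).

Current service cost with {Amber, Violet}: 333.
Adding Green: each customer zone re-picks its cheapest; new service cost 315, saving 18.
Extra fixed cost: 12. Net change = 12 − 18 = -6.
(Totals: 789 → 783.)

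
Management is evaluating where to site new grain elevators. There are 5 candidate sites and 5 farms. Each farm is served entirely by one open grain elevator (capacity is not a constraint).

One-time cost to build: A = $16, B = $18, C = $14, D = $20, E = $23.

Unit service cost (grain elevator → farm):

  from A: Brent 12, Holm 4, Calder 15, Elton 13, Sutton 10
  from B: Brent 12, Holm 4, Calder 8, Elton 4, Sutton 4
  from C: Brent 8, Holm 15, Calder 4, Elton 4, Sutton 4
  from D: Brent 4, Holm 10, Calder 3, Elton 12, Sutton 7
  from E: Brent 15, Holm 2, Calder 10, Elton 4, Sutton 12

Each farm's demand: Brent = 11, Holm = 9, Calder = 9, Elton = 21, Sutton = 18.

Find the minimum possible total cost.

Minimum total cost: 301

For any fixed open set, each farm goes to its cheapest open site; total = fixed + service.
{B, D}: Brent→D 4·11=44, Holm→B 4·9=36, Calder→D 3·9=27, Elton→B 4·21=84, Sutton→B 4·18=72. Service 263; fixed 38; total 301.
{C, D, E}: service 245 + fixed 57 = 302
{B, D, E}: service 245 + fixed 61 = 306
{A, B, C, D, E}: service 245 + fixed 91 = 336
No other subset beats 301.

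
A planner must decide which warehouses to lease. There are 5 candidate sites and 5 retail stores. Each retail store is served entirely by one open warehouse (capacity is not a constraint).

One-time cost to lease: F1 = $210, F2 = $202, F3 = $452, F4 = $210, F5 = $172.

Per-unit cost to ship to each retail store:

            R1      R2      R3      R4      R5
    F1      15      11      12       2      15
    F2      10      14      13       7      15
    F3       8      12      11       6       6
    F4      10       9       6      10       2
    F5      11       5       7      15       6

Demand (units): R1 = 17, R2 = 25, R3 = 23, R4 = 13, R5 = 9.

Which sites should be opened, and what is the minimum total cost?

For any fixed open set, each retail store goes to its cheapest open site; total = fixed + service.
{F4}: R1→F4 10·17=170, R2→F4 9·25=225, R3→F4 6·23=138, R4→F4 10·13=130, R5→F4 2·9=18. Service 681; fixed 210; total 891.
{F5}: R1→F5 11·17=187, R2→F5 5·25=125, R3→F5 7·23=161, R4→F5 15·13=195, R5→F5 6·9=54. Service 722; fixed 172; total 894.
{F1, F5}: R1→F5 11·17=187, R2→F5 5·25=125, R3→F5 7·23=161, R4→F1 2·13=26, R5→F5 6·9=54. Service 553; fixed 382; total 935.
{F1, F2, F3, F4, F5}: service 443 + fixed 1246 = 1689
No other subset beats 891.

Open F4 only; minimum total cost 891.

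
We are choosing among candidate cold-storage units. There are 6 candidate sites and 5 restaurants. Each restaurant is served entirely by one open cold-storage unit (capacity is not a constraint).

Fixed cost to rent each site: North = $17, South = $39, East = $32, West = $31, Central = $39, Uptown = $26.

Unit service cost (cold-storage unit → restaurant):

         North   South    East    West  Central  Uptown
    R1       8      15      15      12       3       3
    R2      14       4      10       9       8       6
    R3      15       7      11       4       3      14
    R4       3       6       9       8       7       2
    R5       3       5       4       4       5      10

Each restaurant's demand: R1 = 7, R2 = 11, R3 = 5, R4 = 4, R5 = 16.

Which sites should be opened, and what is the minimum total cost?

For any fixed open set, each restaurant goes to its cheapest open site; total = fixed + service.
{North, South, Central}: R1→Central 3·7=21, R2→South 4·11=44, R3→Central 3·5=15, R4→North 3·4=12, R5→North 3·16=48. Service 140; fixed 95; total 235.
{West, Uptown}: service 179 + fixed 57 = 236
{North, West, Uptown}: service 163 + fixed 74 = 237
{North, South, East, West, Central, Uptown}: R1→Central 3·7=21, R2→South 4·11=44, R3→Central 3·5=15, R4→Uptown 2·4=8, R5→North 3·16=48. Service 136; fixed 184; total 320.
No other subset beats 235.

Open North, South and Central; minimum total cost 235.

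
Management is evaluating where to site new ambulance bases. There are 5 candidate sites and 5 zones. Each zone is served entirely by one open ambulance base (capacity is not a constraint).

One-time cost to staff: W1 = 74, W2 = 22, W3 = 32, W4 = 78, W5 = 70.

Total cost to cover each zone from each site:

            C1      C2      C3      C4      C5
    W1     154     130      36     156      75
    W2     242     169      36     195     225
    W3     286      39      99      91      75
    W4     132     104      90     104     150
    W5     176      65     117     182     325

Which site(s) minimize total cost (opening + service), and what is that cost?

Open W1 and W3; minimum total cost 501.

For any fixed open set, each zone goes to its cheapest open site; total = fixed + service.
{W1, W3}: C1→W1 154, C2→W3 39, C3→W1 36, C4→W3 91, C5→W1 75. Service 395; fixed 106; total 501.
{W2, W3, W4}: service 373 + fixed 132 = 505
{W1, W2, W3}: C1→W1 154, C2→W3 39, C3→W1 36, C4→W3 91, C5→W1 75. Service 395; fixed 128; total 523.
{W1, W2, W3, W4, W5}: service 373 + fixed 276 = 649
No other subset beats 501.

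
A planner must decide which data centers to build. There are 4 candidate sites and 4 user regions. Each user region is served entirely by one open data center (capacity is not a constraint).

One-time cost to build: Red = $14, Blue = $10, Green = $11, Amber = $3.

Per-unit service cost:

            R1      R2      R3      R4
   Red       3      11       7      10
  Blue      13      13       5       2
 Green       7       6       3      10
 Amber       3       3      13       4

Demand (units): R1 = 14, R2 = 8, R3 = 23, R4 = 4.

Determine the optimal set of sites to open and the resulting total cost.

For any fixed open set, each user region goes to its cheapest open site; total = fixed + service.
{Green, Amber}: R1→Amber 3·14=42, R2→Amber 3·8=24, R3→Green 3·23=69, R4→Amber 4·4=16. Service 151; fixed 14; total 165.
{Blue, Green, Amber}: R1→Amber 3·14=42, R2→Amber 3·8=24, R3→Green 3·23=69, R4→Blue 2·4=8. Service 143; fixed 24; total 167.
{Red, Green, Amber}: service 151 + fixed 28 = 179
{Red, Blue, Green, Amber}: service 143 + fixed 38 = 181
No other subset beats 165.

Open Green and Amber; minimum total cost 165.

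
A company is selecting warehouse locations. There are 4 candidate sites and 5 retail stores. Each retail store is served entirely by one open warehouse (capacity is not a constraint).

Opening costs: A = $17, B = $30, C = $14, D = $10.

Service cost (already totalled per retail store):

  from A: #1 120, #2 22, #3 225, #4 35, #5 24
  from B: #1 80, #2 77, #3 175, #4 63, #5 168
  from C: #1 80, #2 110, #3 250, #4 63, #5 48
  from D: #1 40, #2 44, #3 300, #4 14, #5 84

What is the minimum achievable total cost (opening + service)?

Minimum total cost: 332

For any fixed open set, each retail store goes to its cheapest open site; total = fixed + service.
{A, B, D}: #1→D 40, #2→A 22, #3→B 175, #4→D 14, #5→A 24. Service 275; fixed 57; total 332.
{A, B, C, D}: service 275 + fixed 71 = 346
{A, D}: #1→D 40, #2→A 22, #3→A 225, #4→D 14, #5→A 24. Service 325; fixed 27; total 352.
{D}: service 482 + fixed 10 = 492
(All 15 nonempty subsets were checked; A, B and D is lowest.)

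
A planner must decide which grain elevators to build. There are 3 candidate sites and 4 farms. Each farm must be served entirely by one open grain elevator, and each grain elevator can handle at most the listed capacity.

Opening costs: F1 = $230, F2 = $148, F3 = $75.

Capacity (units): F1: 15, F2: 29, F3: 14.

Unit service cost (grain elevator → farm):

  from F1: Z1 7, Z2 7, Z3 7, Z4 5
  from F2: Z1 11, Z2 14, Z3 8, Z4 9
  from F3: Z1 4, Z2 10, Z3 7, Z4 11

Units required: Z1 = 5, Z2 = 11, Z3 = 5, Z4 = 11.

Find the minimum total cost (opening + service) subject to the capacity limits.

Open {F2, F3}: Z1→F2 11·5=55, Z2→F3 10·11=110, Z3→F2 8·5=40, Z4→F2 9·11=99.
Loads: F2 carries 21/29, F3 carries 11/14. Service 304; fixed 223; total 527.
Next best feasible plan costs 531.

Minimum total cost: 527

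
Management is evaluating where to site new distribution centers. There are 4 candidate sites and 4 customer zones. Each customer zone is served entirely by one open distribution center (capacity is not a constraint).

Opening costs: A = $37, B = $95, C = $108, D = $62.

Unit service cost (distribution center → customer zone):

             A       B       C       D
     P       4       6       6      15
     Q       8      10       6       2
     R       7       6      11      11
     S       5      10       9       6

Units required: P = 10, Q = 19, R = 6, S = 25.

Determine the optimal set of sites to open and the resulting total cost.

For any fixed open set, each customer zone goes to its cheapest open site; total = fixed + service.
{A, D}: P→A 4·10=40, Q→D 2·19=38, R→A 7·6=42, S→A 5·25=125. Service 245; fixed 99; total 344.
{A}: service 359 + fixed 37 = 396
{A, B, D}: service 239 + fixed 194 = 433
{A, B, C, D}: service 239 + fixed 302 = 541
No other subset beats 344.

Open A and D; minimum total cost 344.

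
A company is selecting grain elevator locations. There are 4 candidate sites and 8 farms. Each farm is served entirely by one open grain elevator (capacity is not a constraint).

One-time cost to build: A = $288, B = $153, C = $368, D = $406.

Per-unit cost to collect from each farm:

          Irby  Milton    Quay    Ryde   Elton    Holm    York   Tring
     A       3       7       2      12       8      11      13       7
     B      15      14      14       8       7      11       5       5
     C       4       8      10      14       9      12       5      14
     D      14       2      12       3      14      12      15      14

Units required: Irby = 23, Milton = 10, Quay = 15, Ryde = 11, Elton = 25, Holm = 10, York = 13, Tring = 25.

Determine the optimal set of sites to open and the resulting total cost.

Open A and B; minimum total cost 1173.

For any fixed open set, each farm goes to its cheapest open site; total = fixed + service.
{A, B}: Irby→A 3·23=69, Milton→A 7·10=70, Quay→A 2·15=30, Ryde→B 8·11=88, Elton→B 7·25=175, Holm→A 11·10=110, York→B 5·13=65, Tring→B 5·25=125. Service 732; fixed 441; total 1173.
{A}: Irby→A 3·23=69, Milton→A 7·10=70, Quay→A 2·15=30, Ryde→A 12·11=132, Elton→A 8·25=200, Holm→A 11·10=110, York→A 13·13=169, Tring→A 7·25=175. Service 955; fixed 288; total 1243.
{B, C}: service 885 + fixed 521 = 1406
{A, B, C, D}: service 627 + fixed 1215 = 1842
No other subset beats 1173.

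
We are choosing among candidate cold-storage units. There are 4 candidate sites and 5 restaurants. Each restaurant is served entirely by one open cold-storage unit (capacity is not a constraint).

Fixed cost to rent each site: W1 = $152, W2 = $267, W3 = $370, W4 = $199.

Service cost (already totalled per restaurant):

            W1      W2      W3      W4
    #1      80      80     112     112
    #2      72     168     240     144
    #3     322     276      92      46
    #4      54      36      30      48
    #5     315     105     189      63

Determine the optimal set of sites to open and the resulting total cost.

For any fixed open set, each restaurant goes to its cheapest open site; total = fixed + service.
{W4}: #1→W4 112, #2→W4 144, #3→W4 46, #4→W4 48, #5→W4 63. Service 413; fixed 199; total 612.
{W1, W4}: service 309 + fixed 351 = 660
{W2, W4}: service 369 + fixed 466 = 835
{W1, W2, W3, W4}: service 291 + fixed 988 = 1279
(All 15 nonempty subsets were checked; W4 only is lowest.)

Open W4 only; minimum total cost 612.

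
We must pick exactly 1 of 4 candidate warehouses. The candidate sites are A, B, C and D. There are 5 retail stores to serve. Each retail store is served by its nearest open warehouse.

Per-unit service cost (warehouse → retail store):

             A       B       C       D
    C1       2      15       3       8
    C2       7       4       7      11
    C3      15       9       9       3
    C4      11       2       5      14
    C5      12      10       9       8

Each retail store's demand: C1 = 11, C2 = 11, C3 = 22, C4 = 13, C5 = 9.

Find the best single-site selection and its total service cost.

Choose C only; total service cost 454.

With exactly 1 open, each retail store uses its cheapest among the chosen.
{C}: C1→C 3·11=33, C2→C 7·11=77, C3→C 9·22=198, C4→C 5·13=65, C5→C 9·9=81. Service cost 454.
{B}: service cost 523
{D}: service cost 529
Among all 4 size-1 choices, {C} is lowest.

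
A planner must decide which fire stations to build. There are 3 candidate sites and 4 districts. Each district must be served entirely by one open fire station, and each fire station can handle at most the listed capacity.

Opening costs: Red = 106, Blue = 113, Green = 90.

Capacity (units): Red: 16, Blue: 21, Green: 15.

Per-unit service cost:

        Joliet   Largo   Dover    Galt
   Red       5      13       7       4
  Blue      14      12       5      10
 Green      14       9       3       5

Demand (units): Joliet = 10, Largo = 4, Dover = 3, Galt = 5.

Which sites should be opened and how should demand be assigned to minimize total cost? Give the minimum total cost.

Minimum total cost: 311

Open {Red, Green}: Joliet→Red 5·10=50, Largo→Green 9·4=36, Dover→Green 3·3=9, Galt→Red 4·5=20.
Loads: Red carries 15/16, Green carries 7/15. Service 115; fixed 196; total 311.
Next best feasible plan costs 316.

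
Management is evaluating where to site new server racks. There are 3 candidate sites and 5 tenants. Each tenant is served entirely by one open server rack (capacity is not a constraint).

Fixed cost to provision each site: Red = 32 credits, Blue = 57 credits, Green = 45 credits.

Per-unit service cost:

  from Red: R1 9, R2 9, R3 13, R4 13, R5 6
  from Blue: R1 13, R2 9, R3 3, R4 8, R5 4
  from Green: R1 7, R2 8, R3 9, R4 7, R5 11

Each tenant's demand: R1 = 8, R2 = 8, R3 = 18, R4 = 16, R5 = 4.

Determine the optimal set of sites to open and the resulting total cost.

Open Blue and Green; minimum total cost 404.

For any fixed open set, each tenant goes to its cheapest open site; total = fixed + service.
{Blue, Green}: R1→Green 7·8=56, R2→Green 8·8=64, R3→Blue 3·18=54, R4→Green 7·16=112, R5→Blue 4·4=16. Service 302; fixed 102; total 404.
{Red, Blue}: service 342 + fixed 89 = 431
{Blue}: service 374 + fixed 57 = 431
{Red, Blue, Green}: service 302 + fixed 134 = 436
No other subset beats 404.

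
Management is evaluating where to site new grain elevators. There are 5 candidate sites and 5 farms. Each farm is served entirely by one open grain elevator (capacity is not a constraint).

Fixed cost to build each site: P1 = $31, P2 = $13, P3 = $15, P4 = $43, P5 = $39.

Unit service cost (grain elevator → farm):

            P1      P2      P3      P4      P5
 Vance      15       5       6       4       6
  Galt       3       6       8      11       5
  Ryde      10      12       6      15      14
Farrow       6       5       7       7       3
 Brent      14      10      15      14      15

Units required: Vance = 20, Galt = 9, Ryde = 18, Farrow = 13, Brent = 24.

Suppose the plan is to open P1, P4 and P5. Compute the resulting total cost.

Total cost: 775

Each farm is assigned to its cheapest site among the open ones.
{P1, P4, P5}: Vance→P4 4·20=80, Galt→P1 3·9=27, Ryde→P1 10·18=180, Farrow→P5 3·13=39, Brent→P1 14·24=336. Service 662; fixed 113; total 775.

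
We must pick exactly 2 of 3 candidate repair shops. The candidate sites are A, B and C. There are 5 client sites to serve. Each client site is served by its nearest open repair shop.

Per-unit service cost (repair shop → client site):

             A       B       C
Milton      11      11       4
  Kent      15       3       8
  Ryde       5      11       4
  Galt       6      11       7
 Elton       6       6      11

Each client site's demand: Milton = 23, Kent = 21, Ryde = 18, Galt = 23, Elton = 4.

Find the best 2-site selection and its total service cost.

With exactly 2 open, each client site uses its cheapest among the chosen.
{B, C}: Milton→C 4·23=92, Kent→B 3·21=63, Ryde→C 4·18=72, Galt→C 7·23=161, Elton→B 6·4=24. Service cost 412.
{A, C}: service cost 494
{A, B}: service cost 568
Among all 3 size-2 choices, {B, C} is lowest.

Choose B and C; total service cost 412.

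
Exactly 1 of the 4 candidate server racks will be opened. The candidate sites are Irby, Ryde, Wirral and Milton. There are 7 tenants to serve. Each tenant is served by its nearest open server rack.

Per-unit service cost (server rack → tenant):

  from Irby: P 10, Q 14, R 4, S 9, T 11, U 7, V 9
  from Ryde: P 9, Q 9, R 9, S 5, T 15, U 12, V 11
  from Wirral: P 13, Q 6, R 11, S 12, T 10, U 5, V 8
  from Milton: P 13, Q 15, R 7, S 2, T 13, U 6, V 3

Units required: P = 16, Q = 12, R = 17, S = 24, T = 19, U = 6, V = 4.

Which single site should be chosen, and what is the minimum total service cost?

Choose Milton only; total service cost 850.

With exactly 1 open, each tenant uses its cheapest among the chosen.
{Milton}: P→Milton 13·16=208, Q→Milton 15·12=180, R→Milton 7·17=119, S→Milton 2·24=48, T→Milton 13·19=247, U→Milton 6·6=36, V→Milton 3·4=12. Service cost 850.
{Irby}: service cost 899
{Ryde}: service cost 926
Among all 4 size-1 choices, {Milton} is lowest.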